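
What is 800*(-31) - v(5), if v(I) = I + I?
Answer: -24810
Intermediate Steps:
v(I) = 2*I
800*(-31) - v(5) = 800*(-31) - 2*5 = -24800 - 1*10 = -24800 - 10 = -24810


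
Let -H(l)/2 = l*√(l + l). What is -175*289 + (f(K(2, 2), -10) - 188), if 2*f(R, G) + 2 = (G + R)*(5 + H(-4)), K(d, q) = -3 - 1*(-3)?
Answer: -50789 - 80*I*√2 ≈ -50789.0 - 113.14*I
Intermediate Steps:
H(l) = -2*√2*l^(3/2) (H(l) = -2*l*√(l + l) = -2*l*√(2*l) = -2*l*√2*√l = -2*√2*l^(3/2))
K(d, q) = 0 (K(d, q) = -3 + 3 = 0)
f(R, G) = -1 + (5 + 16*I*√2)*(G + R)/2 (f(R, G) = -1 + ((G + R)*(5 - 2*√2*(-4)^(3/2)))/2 = -1 + ((G + R)*(5 - 2*√2*(-8*I)))/2 = -1 + ((G + R)*(5 + 16*I*√2))/2 = -1 + ((5 + 16*I*√2)*(G + R))/2 = -1 + (5 + 16*I*√2)*(G + R)/2)
-175*289 + (f(K(2, 2), -10) - 188) = -175*289 + ((-1 + (5/2)*(-10) + (5/2)*0 + 8*I*(-10)*√2 + 8*I*0*√2) - 188) = -50575 + ((-1 - 25 + 0 - 80*I*√2 + 0) - 188) = -50575 + ((-26 - 80*I*√2) - 188) = -50575 + (-214 - 80*I*√2) = -50789 - 80*I*√2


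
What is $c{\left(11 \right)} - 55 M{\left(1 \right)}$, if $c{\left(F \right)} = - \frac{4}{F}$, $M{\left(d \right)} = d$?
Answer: $- \frac{609}{11} \approx -55.364$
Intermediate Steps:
$c{\left(11 \right)} - 55 M{\left(1 \right)} = - \frac{4}{11} - 55 = - \frac{609}{11}$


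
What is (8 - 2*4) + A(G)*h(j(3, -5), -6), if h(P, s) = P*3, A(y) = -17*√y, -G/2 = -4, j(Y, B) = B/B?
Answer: -102*√2 ≈ -144.25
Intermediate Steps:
j(Y, B) = 1
G = 8 (G = -2*(-4) = 8)
h(P, s) = 3*P
(8 - 2*4) + A(G)*h(j(3, -5), -6) = (8 - 2*4) + (-34*√2)*(3*1) = (8 - 8) - 34*√2*3 = 0 - 34*√2*3 = 0 - 102*√2 = -102*√2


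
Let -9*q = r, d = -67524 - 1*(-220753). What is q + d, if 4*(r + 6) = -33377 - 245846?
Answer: 5795491/36 ≈ 1.6099e+5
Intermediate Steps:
d = 153229 (d = -67524 + 220753 = 153229)
r = -279247/4 (r = -6 + (-33377 - 245846)/4 = -6 + (¼)*(-279223) = -6 - 279223/4 = -279247/4 ≈ -69812.)
q = 279247/36 (q = -⅑*(-279247/4) = 279247/36 ≈ 7756.9)
q + d = 279247/36 + 153229 = 5795491/36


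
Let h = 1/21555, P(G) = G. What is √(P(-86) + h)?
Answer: I*√4439680955/7185 ≈ 9.2736*I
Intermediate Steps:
h = 1/21555 ≈ 4.6393e-5
√(P(-86) + h) = √(-86 + 1/21555) = √(-1853729/21555) = I*√4439680955/7185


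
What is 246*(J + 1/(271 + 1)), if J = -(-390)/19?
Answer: 13050177/2584 ≈ 5050.4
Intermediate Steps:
J = 390/19 (J = -(-390)/19 = -15*(-26/19) = 390/19 ≈ 20.526)
246*(J + 1/(271 + 1)) = 246*(390/19 + 1/(271 + 1)) = 246*(390/19 + 1/272) = 246*(106099/5168) = 13050177/2584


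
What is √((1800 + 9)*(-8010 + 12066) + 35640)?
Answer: 36*√5689 ≈ 2715.3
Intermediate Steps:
√((1800 + 9)*(-8010 + 12066) + 35640) = √(1809*4056 + 35640) = √(7337304 + 35640) = √7372944 = 36*√5689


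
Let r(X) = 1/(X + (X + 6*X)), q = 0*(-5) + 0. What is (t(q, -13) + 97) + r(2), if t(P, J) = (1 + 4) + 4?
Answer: 1697/16 ≈ 106.06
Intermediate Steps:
q = 0 (q = 0 + 0 = 0)
t(P, J) = 9 (t(P, J) = 5 + 4 = 9)
r(X) = 1/(8*X) (r(X) = 1/(X + 7*X) = 1/(8*X))
(t(q, -13) + 97) + r(2) = (9 + 97) + (1/8)/2 = 106 + (1/8)*(1/2) = 106 + 1/16 = 1697/16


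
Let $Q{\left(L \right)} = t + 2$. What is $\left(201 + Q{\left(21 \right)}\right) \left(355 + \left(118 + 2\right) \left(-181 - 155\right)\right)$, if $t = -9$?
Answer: $-7753210$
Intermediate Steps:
$Q{\left(L \right)} = -7$ ($Q{\left(L \right)} = -9 + 2 = -7$)
$\left(201 + Q{\left(21 \right)}\right) \left(355 + \left(118 + 2\right) \left(-181 - 155\right)\right) = \left(201 - 7\right) \left(355 + \left(118 + 2\right) \left(-181 - 155\right)\right) = 194 \left(355 + 120 \left(-336\right)\right) = 194 \left(355 - 40320\right) = 194 \left(-39965\right) = -7753210$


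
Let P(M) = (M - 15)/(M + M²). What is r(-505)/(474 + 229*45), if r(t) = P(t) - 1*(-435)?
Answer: 2767892/68586777 ≈ 0.040356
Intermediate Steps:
P(M) = (-15 + M)/(M + M²)
r(t) = 435 + (-15 + t)/(t*(1 + t)) (r(t) = (-15 + t)/(t*(1 + t)) - 1*(-435) = (-15 + t)/(t*(1 + t)) + 435 = 435 + (-15 + t)/(t*(1 + t)))
r(-505)/(474 + 229*45) = ((-15 - 505 + 435*(-505)*(1 - 505))/((-505)*(1 - 505)))/(474 + 229*45) = (-1/505*(-15 - 505 + 435*(-505)*(-504))/(-504))/(474 + 10305) = -1/505*(-1/504)*(-15 - 505 + 110716200)/10779 = -1/505*(-1/504)*110715680*(1/10779) = (2767892/6363)*(1/10779) = 2767892/68586777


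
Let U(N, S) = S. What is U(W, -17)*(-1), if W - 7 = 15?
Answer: 17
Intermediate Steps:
W = 22 (W = 7 + 15 = 22)
U(W, -17)*(-1) = -17*(-1) = 17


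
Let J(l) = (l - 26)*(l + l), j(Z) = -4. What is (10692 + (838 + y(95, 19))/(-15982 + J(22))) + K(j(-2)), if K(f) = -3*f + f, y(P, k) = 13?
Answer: 172889749/16158 ≈ 10700.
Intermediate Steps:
J(l) = 2*l*(-26 + l) (J(l) = (-26 + l)*(2*l) = 2*l*(-26 + l))
K(f) = -2*f
(10692 + (838 + y(95, 19))/(-15982 + J(22))) + K(j(-2)) = (10692 + (838 + 13)/(-15982 + 2*22*(-26 + 22))) - 2*(-4) = (10692 + 851/(-15982 + 2*22*(-4))) + 8 = (10692 + 851/(-15982 - 176)) + 8 = (10692 + 851/(-16158)) + 8 = (10692 + 851*(-1/16158)) + 8 = (10692 - 851/16158) + 8 = 172760485/16158 + 8 = 172889749/16158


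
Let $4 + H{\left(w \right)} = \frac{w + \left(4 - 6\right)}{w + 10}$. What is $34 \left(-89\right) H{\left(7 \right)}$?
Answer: $11214$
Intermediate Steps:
$H{\left(w \right)} = -4 + \frac{-2 + w}{10 + w}$ ($H{\left(w \right)} = -4 + \frac{w + \left(4 - 6\right)}{w + 10} = -4 + \frac{w + \left(4 - 6\right)}{10 + w} = -4 + \frac{w - 2}{10 + w} = -4 + \frac{-2 + w}{10 + w}$)
$34 \left(-89\right) H{\left(7 \right)} = 34 \left(-89\right) \frac{3 \left(-14 - 7\right)}{10 + 7} = - 3026 \frac{3 \left(-14 - 7\right)}{17} = - 3026 \cdot 3 \cdot \frac{1}{17} \left(-21\right) = \left(-3026\right) \left(- \frac{63}{17}\right) = 11214$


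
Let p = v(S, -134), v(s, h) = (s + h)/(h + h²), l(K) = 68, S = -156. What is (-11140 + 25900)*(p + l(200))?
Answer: 8941652280/8911 ≈ 1.0034e+6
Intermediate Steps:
v(s, h) = (h + s)/(h + h²)
p = -145/8911 (p = (-134 - 156)/((-134)*(1 - 134)) = -1/134*(-290)/(-133) = -1/134*(-1/133)*(-290) = -145/8911 ≈ -0.016272)
(-11140 + 25900)*(p + l(200)) = (-11140 + 25900)*(-145/8911 + 68) = 14760*(605803/8911) = 8941652280/8911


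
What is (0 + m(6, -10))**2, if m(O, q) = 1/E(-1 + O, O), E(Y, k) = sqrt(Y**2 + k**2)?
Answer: 1/61 ≈ 0.016393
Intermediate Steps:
m(O, q) = 1/sqrt(O**2 + (-1 + O)**2) (m(O, q) = 1/(sqrt((-1 + O)**2 + O**2)) = 1/(sqrt(O**2 + (-1 + O)**2)) = 1/sqrt(O**2 + (-1 + O)**2))
(0 + m(6, -10))**2 = (0 + 1/sqrt(6**2 + (-1 + 6)**2))**2 = (0 + 1/sqrt(36 + 5**2))**2 = (0 + 1/sqrt(36 + 25))**2 = (0 + 1/sqrt(61))**2 = (0 + sqrt(61)/61)**2 = (sqrt(61)/61)**2 = 1/61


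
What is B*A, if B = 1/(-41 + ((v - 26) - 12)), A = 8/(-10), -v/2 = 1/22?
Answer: 22/2175 ≈ 0.010115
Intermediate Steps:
v = -1/11 (v = -2/22 = -2*1/22 = -1/11 ≈ -0.090909)
A = -⅘ (A = 8*(-⅒) = -⅘ ≈ -0.80000)
B = -11/870 (B = 1/(-41 + ((-1/11 - 26) - 12)) = 1/(-41 + (-287/11 - 12)) = 1/(-41 - 419/11) = 1/(-870/11) = -11/870 ≈ -0.012644)
B*A = -11/870*(-⅘) = 22/2175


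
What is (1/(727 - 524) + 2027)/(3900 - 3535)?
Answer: 411482/74095 ≈ 5.5534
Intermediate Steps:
(1/(727 - 524) + 2027)/(3900 - 3535) = (1/203 + 2027)/365 = (1/203 + 2027)*(1/365) = (411482/203)*(1/365) = 411482/74095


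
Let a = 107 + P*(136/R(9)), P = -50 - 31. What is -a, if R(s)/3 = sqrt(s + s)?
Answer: -107 + 612*sqrt(2) ≈ 758.50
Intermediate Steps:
R(s) = 3*sqrt(2)*sqrt(s) (R(s) = 3*sqrt(s + s) = 3*sqrt(2*s) = 3*(sqrt(2)*sqrt(s)) = 3*sqrt(2)*sqrt(s))
P = -81
a = 107 - 612*sqrt(2) (a = 107 - 11016/(3*sqrt(2)*sqrt(9)) = 107 - 11016/(3*sqrt(2)*3) = 107 - 11016/(9*sqrt(2)) = 107 - 11016*sqrt(2)/18 = 107 - 612*sqrt(2) ≈ -758.50)
-a = -(107 - 612*sqrt(2)) = -107 + 612*sqrt(2)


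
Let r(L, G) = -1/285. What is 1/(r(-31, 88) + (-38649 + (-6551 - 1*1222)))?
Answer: -285/13230271 ≈ -2.1542e-5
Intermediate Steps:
r(L, G) = -1/285 (r(L, G) = -1*1/285 = -1/285)
1/(r(-31, 88) + (-38649 + (-6551 - 1*1222))) = 1/(-1/285 + (-38649 + (-6551 - 1*1222))) = 1/(-1/285 + (-38649 + (-6551 - 1222))) = 1/(-1/285 + (-38649 - 7773)) = 1/(-1/285 - 46422) = 1/(-13230271/285) = -285/13230271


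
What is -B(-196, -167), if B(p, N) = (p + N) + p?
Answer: 559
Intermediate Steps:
B(p, N) = N + 2*p (B(p, N) = (N + p) + p = N + 2*p)
-B(-196, -167) = -(-167 + 2*(-196)) = -(-167 - 392) = -1*(-559) = 559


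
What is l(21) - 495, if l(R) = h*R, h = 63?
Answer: 828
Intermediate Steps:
l(R) = 63*R
l(21) - 495 = 63*21 - 495 = 1323 - 495 = 828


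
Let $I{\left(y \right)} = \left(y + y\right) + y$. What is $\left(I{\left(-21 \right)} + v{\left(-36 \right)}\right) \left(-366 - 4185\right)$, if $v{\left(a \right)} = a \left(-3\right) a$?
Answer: $17981001$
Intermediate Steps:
$v{\left(a \right)} = - 3 a^{2}$ ($v{\left(a \right)} = - 3 a a = - 3 a^{2}$)
$I{\left(y \right)} = 3 y$ ($I{\left(y \right)} = 2 y + y = 3 y$)
$\left(I{\left(-21 \right)} + v{\left(-36 \right)}\right) \left(-366 - 4185\right) = \left(3 \left(-21\right) - 3 \left(-36\right)^{2}\right) \left(-366 - 4185\right) = \left(-63 - 3888\right) \left(-4551\right) = \left(-3951\right) \left(-4551\right) = 17981001$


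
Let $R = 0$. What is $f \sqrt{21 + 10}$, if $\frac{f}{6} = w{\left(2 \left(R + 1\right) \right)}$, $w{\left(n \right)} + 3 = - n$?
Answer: $- 30 \sqrt{31} \approx -167.03$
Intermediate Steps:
$w{\left(n \right)} = -3 - n$
$f = -30$ ($f = 6 \left(-3 - 2 \left(0 + 1\right)\right) = 6 \left(-3 - 2 \cdot 1\right) = 6 \left(-3 - 2\right) = 6 \left(-5\right) = -30$)
$f \sqrt{21 + 10} = - 30 \sqrt{21 + 10} = - 30 \sqrt{31}$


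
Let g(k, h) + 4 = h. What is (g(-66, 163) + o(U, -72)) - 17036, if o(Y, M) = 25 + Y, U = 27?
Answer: -16825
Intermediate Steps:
g(k, h) = -4 + h
(g(-66, 163) + o(U, -72)) - 17036 = ((-4 + 163) + (25 + 27)) - 17036 = (159 + 52) - 17036 = 211 - 17036 = -16825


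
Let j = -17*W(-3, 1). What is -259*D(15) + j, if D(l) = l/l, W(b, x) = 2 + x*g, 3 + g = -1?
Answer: -225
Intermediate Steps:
g = -4 (g = -3 - 1 = -4)
W(b, x) = 2 - 4*x (W(b, x) = 2 + x*(-4) = 2 - 4*x)
D(l) = 1
j = 34 (j = -17*(2 - 4*1) = -17*(2 - 4) = -17*(-2) = 34)
-259*D(15) + j = -259*1 + 34 = -259 + 34 = -225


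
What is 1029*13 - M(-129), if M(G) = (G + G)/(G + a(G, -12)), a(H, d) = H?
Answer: 13376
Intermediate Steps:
M(G) = 1 (M(G) = (G + G)/(G + G) = (2*G)/((2*G)) = (2*G)*(1/(2*G)) = 1)
1029*13 - M(-129) = 1029*13 - 1*1 = 13377 - 1 = 13376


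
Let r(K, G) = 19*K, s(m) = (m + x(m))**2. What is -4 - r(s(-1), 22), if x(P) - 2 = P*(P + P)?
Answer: -175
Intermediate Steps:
x(P) = 2 + 2*P**2 (x(P) = 2 + P*(P + P) = 2 + P*(2*P) = 2 + 2*P**2)
s(m) = (2 + m + 2*m**2)**2 (s(m) = (m + (2 + 2*m**2))**2 = (2 + m + 2*m**2)**2)
-4 - r(s(-1), 22) = -4 - 19*(2 - 1 + 2*(-1)**2)**2 = -4 - 19*(2 - 1 + 2*1)**2 = -4 - 19*(2 - 1 + 2)**2 = -4 - 19*3**2 = -4 - 19*9 = -4 - 1*171 = -4 - 171 = -175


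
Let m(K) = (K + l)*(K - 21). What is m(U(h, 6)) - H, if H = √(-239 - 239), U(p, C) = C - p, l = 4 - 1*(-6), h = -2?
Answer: -234 - I*√478 ≈ -234.0 - 21.863*I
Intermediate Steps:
l = 10 (l = 4 + 6 = 10)
m(K) = (-21 + K)*(10 + K) (m(K) = (K + 10)*(K - 21) = (10 + K)*(-21 + K) = (-21 + K)*(10 + K))
H = I*√478 (H = √(-478) = I*√478 ≈ 21.863*I)
m(U(h, 6)) - H = (-210 + (6 - 1*(-2))² - 11*(6 - 1*(-2))) - I*√478 = (-210 + (6 + 2)² - 11*(6 + 2)) - I*√478 = (-210 + 8² - 11*8) - I*√478 = (-210 + 64 - 88) - I*√478 = -234 - I*√478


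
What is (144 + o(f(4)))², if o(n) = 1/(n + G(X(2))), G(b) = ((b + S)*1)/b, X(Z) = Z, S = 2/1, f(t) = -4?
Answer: 82369/4 ≈ 20592.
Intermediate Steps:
S = 2 (S = 2*1 = 2)
G(b) = (2 + b)/b (G(b) = ((b + 2)*1)/b = ((2 + b)*1)/b = (2 + b)/b)
o(n) = 1/(2 + n) (o(n) = 1/(n + (2 + 2)/2) = 1/(n + (½)*4) = 1/(n + 2) = 1/(2 + n))
(144 + o(f(4)))² = (144 + 1/(2 - 4))² = (144 + 1/(-2))² = (144 - ½)² = (287/2)² = 82369/4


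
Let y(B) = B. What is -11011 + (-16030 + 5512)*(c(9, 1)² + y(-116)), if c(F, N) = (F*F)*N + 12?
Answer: -89761105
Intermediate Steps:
c(F, N) = 12 + N*F² (c(F, N) = F²*N + 12 = N*F² + 12 = 12 + N*F²)
-11011 + (-16030 + 5512)*(c(9, 1)² + y(-116)) = -11011 + (-16030 + 5512)*((12 + 1*9²)² - 116) = -11011 - 10518*((12 + 1*81)² - 116) = -11011 - 10518*((12 + 81)² - 116) = -11011 - 10518*(93² - 116) = -11011 - 10518*(8649 - 116) = -11011 - 10518*8533 = -11011 - 89750094 = -89761105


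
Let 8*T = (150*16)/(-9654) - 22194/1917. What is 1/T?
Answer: -456956/675499 ≈ -0.67647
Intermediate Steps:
T = -675499/456956 (T = ((150*16)/(-9654) - 22194/1917)/8 = (2400*(-1/9654) - 22194*1/1917)/8 = (-400/1609 - 822/71)/8 = (⅛)*(-1350998/114239) = -675499/456956 ≈ -1.4783)
1/T = 1/(-675499/456956) = -456956/675499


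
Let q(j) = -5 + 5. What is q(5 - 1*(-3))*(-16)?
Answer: 0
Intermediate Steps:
q(j) = 0
q(5 - 1*(-3))*(-16) = 0*(-16) = 0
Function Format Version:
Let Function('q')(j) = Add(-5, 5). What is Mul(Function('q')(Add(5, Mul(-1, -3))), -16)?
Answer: 0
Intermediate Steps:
Function('q')(j) = 0
Mul(Function('q')(Add(5, Mul(-1, -3))), -16) = Mul(0, -16) = 0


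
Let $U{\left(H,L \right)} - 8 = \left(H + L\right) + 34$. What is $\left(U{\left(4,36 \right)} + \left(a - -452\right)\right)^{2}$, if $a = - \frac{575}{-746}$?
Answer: $\frac{159152325721}{556516} \approx 2.8598 \cdot 10^{5}$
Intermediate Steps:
$U{\left(H,L \right)} = 42 + H + L$ ($U{\left(H,L \right)} = 8 + \left(\left(H + L\right) + 34\right) = 8 + \left(34 + H + L\right) = 42 + H + L$)
$a = \frac{575}{746}$ ($a = \left(-575\right) \left(- \frac{1}{746}\right) = \frac{575}{746} \approx 0.77078$)
$\left(U{\left(4,36 \right)} + \left(a - -452\right)\right)^{2} = \left(\left(42 + 4 + 36\right) + \left(\frac{575}{746} - -452\right)\right)^{2} = \left(82 + \left(\frac{575}{746} + 452\right)\right)^{2} = \left(82 + \frac{337767}{746}\right)^{2} = \left(\frac{398939}{746}\right)^{2} = \frac{159152325721}{556516}$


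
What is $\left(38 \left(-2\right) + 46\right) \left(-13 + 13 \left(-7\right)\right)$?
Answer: $3120$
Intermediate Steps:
$\left(38 \left(-2\right) + 46\right) \left(-13 + 13 \left(-7\right)\right) = \left(-76 + 46\right) \left(-13 - 91\right) = \left(-30\right) \left(-104\right) = 3120$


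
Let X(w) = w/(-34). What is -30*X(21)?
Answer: 315/17 ≈ 18.529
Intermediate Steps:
X(w) = -w/34 (X(w) = w*(-1/34) = -w/34)
-30*X(21) = -(-15)*21/17 = -30*(-21/34) = 315/17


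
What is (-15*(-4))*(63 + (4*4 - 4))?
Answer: 4500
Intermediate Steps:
(-15*(-4))*(63 + (4*4 - 4)) = 60*(63 + (16 - 4)) = 60*(63 + 12) = 60*75 = 4500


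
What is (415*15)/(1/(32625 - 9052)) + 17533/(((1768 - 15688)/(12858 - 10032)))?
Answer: 340433007957/2320 ≈ 1.4674e+8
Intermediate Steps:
(415*15)/(1/(32625 - 9052)) + 17533/(((1768 - 15688)/(12858 - 10032))) = 6225/(1/23573) + 17533/((-13920/2826)) = 6225/(1/23573) + 17533/((-13920*1/2826)) = 6225*23573 + 17533/(-2320/471) = 146741925 + 17533*(-471/2320) = 146741925 - 8258043/2320 = 340433007957/2320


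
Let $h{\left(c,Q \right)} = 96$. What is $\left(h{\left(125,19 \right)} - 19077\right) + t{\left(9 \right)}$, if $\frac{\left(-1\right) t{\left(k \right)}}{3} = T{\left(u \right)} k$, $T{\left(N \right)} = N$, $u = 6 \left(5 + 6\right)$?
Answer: $-20763$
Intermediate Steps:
$u = 66$ ($u = 6 \cdot 11 = 66$)
$t{\left(k \right)} = - 198 k$ ($t{\left(k \right)} = - 3 \cdot 66 k = - 198 k$)
$\left(h{\left(125,19 \right)} - 19077\right) + t{\left(9 \right)} = \left(96 - 19077\right) - 1782 = -18981 - 1782 = -20763$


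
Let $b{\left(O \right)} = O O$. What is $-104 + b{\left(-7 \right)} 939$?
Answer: $45907$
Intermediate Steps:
$b{\left(O \right)} = O^{2}$
$-104 + b{\left(-7 \right)} 939 = -104 + \left(-7\right)^{2} \cdot 939 = -104 + 49 \cdot 939 = -104 + 46011 = 45907$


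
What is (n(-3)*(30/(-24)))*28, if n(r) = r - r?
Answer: 0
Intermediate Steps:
n(r) = 0
(n(-3)*(30/(-24)))*28 = (0*(30/(-24)))*28 = (0*(30*(-1/24)))*28 = (0*(-5/4))*28 = 0*28 = 0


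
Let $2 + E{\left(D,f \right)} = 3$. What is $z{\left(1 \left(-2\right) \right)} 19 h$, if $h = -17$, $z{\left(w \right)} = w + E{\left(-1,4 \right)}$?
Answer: $323$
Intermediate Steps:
$E{\left(D,f \right)} = 1$ ($E{\left(D,f \right)} = -2 + 3 = 1$)
$z{\left(w \right)} = 1 + w$ ($z{\left(w \right)} = w + 1 = 1 + w$)
$z{\left(1 \left(-2\right) \right)} 19 h = \left(1 + 1 \left(-2\right)\right) 19 \left(-17\right) = \left(1 - 2\right) 19 \left(-17\right) = \left(-1\right) 19 \left(-17\right) = \left(-19\right) \left(-17\right) = 323$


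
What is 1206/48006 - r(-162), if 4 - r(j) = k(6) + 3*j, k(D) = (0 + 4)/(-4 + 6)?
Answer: -1301429/2667 ≈ -487.97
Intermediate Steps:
k(D) = 2 (k(D) = 4/2 = 4*(1/2) = 2)
r(j) = 2 - 3*j (r(j) = 4 - (2 + 3*j) = 4 + (-2 - 3*j) = 2 - 3*j)
1206/48006 - r(-162) = 1206/48006 - (2 - 3*(-162)) = 1206*(1/48006) - (2 + 486) = 67/2667 - 1*488 = 67/2667 - 488 = -1301429/2667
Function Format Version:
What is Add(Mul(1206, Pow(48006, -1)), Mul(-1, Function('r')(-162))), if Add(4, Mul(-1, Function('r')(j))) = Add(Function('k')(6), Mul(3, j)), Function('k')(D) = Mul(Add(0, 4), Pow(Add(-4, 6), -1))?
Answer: Rational(-1301429, 2667) ≈ -487.97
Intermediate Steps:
Function('k')(D) = 2 (Function('k')(D) = Mul(4, Pow(2, -1)) = Mul(4, Rational(1, 2)) = 2)
Function('r')(j) = Add(2, Mul(-3, j)) (Function('r')(j) = Add(4, Mul(-1, Add(2, Mul(3, j)))) = Add(4, Add(-2, Mul(-3, j))) = Add(2, Mul(-3, j)))
Add(Mul(1206, Pow(48006, -1)), Mul(-1, Function('r')(-162))) = Add(Mul(1206, Pow(48006, -1)), Mul(-1, Add(2, Mul(-3, -162)))) = Add(Mul(1206, Rational(1, 48006)), Mul(-1, Add(2, 486))) = Add(Rational(67, 2667), Mul(-1, 488)) = Add(Rational(67, 2667), -488) = Rational(-1301429, 2667)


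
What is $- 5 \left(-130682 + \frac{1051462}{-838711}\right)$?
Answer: $\frac{548027411820}{838711} \approx 6.5342 \cdot 10^{5}$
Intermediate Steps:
$- 5 \left(-130682 + \frac{1051462}{-838711}\right) = - 5 \left(-130682 + 1051462 \left(- \frac{1}{838711}\right)\right) = - 5 \left(-130682 - \frac{1051462}{838711}\right) = \left(-5\right) \left(- \frac{109605482364}{838711}\right) = \frac{548027411820}{838711}$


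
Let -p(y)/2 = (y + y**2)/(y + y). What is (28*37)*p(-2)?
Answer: 1036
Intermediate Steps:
p(y) = -(y + y**2)/y (p(y) = -2*(y + y**2)/(y + y) = -2*(y + y**2)/(2*y) = -2*(y + y**2)*1/(2*y) = -(y + y**2)/y)
(28*37)*p(-2) = (28*37)*(-1 - 1*(-2)) = 1036*(-1 + 2) = 1036*1 = 1036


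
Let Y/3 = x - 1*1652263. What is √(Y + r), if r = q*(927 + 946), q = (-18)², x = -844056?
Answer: I*√6882105 ≈ 2623.4*I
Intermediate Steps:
q = 324
r = 606852 (r = 324*(927 + 946) = 324*1873 = 606852)
Y = -7488957 (Y = 3*(-844056 - 1*1652263) = 3*(-844056 - 1652263) = 3*(-2496319) = -7488957)
√(Y + r) = √(-7488957 + 606852) = √(-6882105) = I*√6882105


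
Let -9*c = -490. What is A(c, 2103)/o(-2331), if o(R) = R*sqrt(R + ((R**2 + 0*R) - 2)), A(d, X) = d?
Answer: -35*sqrt(1357807)/4069347579 ≈ -1.0022e-5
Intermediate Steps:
c = 490/9 (c = -1/9*(-490) = 490/9 ≈ 54.444)
o(R) = R*sqrt(-2 + R + R**2) (o(R) = R*sqrt(R + ((R**2 + 0) - 2)) = R*sqrt(R + (R**2 - 2)) = R*sqrt(R + (-2 + R**2)) = R*sqrt(-2 + R + R**2))
A(c, 2103)/o(-2331) = 490/(9*((-2331*sqrt(-2 - 2331 + (-2331)**2)))) = 490/(9*((-2331*sqrt(-2 - 2331 + 5433561)))) = 490/(9*((-4662*sqrt(1357807)))) = 490*(-sqrt(1357807)/6330096234)/9 = -35*sqrt(1357807)/4069347579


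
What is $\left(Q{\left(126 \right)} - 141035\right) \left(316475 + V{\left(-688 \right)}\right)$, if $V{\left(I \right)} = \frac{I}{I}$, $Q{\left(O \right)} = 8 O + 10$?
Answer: $-44312020092$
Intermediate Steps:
$Q{\left(O \right)} = 10 + 8 O$
$V{\left(I \right)} = 1$
$\left(Q{\left(126 \right)} - 141035\right) \left(316475 + V{\left(-688 \right)}\right) = \left(\left(10 + 8 \cdot 126\right) - 141035\right) \left(316475 + 1\right) = \left(\left(10 + 1008\right) - 141035\right) 316476 = \left(1018 - 141035\right) 316476 = \left(-140017\right) 316476 = -44312020092$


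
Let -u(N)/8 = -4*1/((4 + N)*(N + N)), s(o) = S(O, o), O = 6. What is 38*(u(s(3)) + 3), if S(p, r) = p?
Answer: 1862/15 ≈ 124.13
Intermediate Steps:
s(o) = 6
u(N) = 16/(N*(4 + N)) (u(N) = -(-32)/((4 + N)*(N + N)) = -(-32)/((4 + N)*(2*N)) = -(-32)/(2*N*(4 + N)) = -(-32)*1/(2*N*(4 + N)) = -(-16)/(N*(4 + N)) = 16/(N*(4 + N)))
38*(u(s(3)) + 3) = 38*(16/(6*(4 + 6)) + 3) = 38*(16*(⅙)/10 + 3) = 38*(16*(⅙)*(⅒) + 3) = 38*(4/15 + 3) = 38*(49/15) = 1862/15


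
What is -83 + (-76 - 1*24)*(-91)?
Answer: 9017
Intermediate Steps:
-83 + (-76 - 1*24)*(-91) = -83 + (-76 - 24)*(-91) = -83 - 100*(-91) = -83 + 9100 = 9017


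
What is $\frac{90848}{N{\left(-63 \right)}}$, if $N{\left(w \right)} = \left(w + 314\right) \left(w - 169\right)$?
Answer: $- \frac{11356}{7279} \approx -1.5601$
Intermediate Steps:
$N{\left(w \right)} = \left(-169 + w\right) \left(314 + w\right)$ ($N{\left(w \right)} = \left(314 + w\right) \left(-169 + w\right) = \left(-169 + w\right) \left(314 + w\right)$)
$\frac{90848}{N{\left(-63 \right)}} = \frac{90848}{-53066 + \left(-63\right)^{2} + 145 \left(-63\right)} = \frac{90848}{-53066 + 3969 - 9135} = \frac{90848}{-58232} = 90848 \left(- \frac{1}{58232}\right) = - \frac{11356}{7279}$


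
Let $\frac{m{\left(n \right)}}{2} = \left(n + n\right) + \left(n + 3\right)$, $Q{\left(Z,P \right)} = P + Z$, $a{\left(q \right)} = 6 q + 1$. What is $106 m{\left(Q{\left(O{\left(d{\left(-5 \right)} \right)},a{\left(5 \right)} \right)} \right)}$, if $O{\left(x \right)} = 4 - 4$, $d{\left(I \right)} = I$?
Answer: $20352$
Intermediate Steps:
$O{\left(x \right)} = 0$ ($O{\left(x \right)} = 4 - 4 = 0$)
$a{\left(q \right)} = 1 + 6 q$
$m{\left(n \right)} = 6 + 6 n$ ($m{\left(n \right)} = 2 \left(\left(n + n\right) + \left(n + 3\right)\right) = 2 \left(2 n + \left(3 + n\right)\right) = 2 \left(3 + 3 n\right) = 6 + 6 n$)
$106 m{\left(Q{\left(O{\left(d{\left(-5 \right)} \right)},a{\left(5 \right)} \right)} \right)} = 106 \left(6 + 6 \left(\left(1 + 6 \cdot 5\right) + 0\right)\right) = 106 \left(6 + 6 \left(\left(1 + 30\right) + 0\right)\right) = 106 \left(6 + 6 \left(31 + 0\right)\right) = 106 \left(6 + 6 \cdot 31\right) = 106 \left(6 + 186\right) = 106 \cdot 192 = 20352$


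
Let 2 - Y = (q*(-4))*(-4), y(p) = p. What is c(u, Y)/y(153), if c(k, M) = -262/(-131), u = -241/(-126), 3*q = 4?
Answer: 2/153 ≈ 0.013072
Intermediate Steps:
q = 4/3 (q = (⅓)*4 = 4/3 ≈ 1.3333)
u = 241/126 (u = -241*(-1/126) = 241/126 ≈ 1.9127)
Y = -58/3 (Y = 2 - (4/3)*(-4)*(-4) = 2 - (-16)*(-4)/3 = 2 - 1*64/3 = 2 - 64/3 = -58/3 ≈ -19.333)
c(k, M) = 2 (c(k, M) = -262*(-1/131) = 2)
c(u, Y)/y(153) = 2/153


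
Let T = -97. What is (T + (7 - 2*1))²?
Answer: 8464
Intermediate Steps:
(T + (7 - 2*1))² = (-97 + (7 - 2*1))² = (-97 + (7 - 2))² = (-97 + 5)² = (-92)² = 8464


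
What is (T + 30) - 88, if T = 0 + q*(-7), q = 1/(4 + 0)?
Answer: -239/4 ≈ -59.750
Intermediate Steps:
q = ¼ (q = 1/4 = ¼ ≈ 0.25000)
T = -7/4 (T = 0 + (¼)*(-7) = 0 - 7/4 = -7/4 ≈ -1.7500)
(T + 30) - 88 = (-7/4 + 30) - 88 = 113/4 - 88 = -239/4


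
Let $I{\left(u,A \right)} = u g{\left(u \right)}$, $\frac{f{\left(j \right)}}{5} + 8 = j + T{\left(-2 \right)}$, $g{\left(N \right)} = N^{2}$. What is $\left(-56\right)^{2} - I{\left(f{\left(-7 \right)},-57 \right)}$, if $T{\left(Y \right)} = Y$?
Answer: $617261$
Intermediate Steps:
$f{\left(j \right)} = -50 + 5 j$ ($f{\left(j \right)} = -40 + 5 \left(j - 2\right) = -40 + 5 \left(-2 + j\right) = -40 + \left(-10 + 5 j\right) = -50 + 5 j$)
$I{\left(u,A \right)} = u^{3}$ ($I{\left(u,A \right)} = u u^{2} = u^{3}$)
$\left(-56\right)^{2} - I{\left(f{\left(-7 \right)},-57 \right)} = \left(-56\right)^{2} - \left(-50 + 5 \left(-7\right)\right)^{3} = 3136 - \left(-50 - 35\right)^{3} = 3136 - \left(-85\right)^{3} = 3136 - -614125 = 3136 + 614125 = 617261$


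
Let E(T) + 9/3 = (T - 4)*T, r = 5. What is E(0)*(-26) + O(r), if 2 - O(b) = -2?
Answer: 82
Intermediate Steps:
E(T) = -3 + T*(-4 + T) (E(T) = -3 + (T - 4)*T = -3 + (-4 + T)*T = -3 + T*(-4 + T))
O(b) = 4 (O(b) = 2 - 1*(-2) = 2 + 2 = 4)
E(0)*(-26) + O(r) = (-3 + 0² - 4*0)*(-26) + 4 = (-3 + 0 + 0)*(-26) + 4 = -3*(-26) + 4 = 78 + 4 = 82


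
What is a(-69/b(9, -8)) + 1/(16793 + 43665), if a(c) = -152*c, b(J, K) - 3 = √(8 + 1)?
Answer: 105680585/60458 ≈ 1748.0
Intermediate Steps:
b(J, K) = 6 (b(J, K) = 3 + √(8 + 1) = 3 + √9 = 3 + 3 = 6)
a(-69/b(9, -8)) + 1/(16793 + 43665) = -(-10488)/6 + 1/(16793 + 43665) = -(-10488)/6 + 1/60458 = -152*(-23/2) + 1/60458 = 1748 + 1/60458 = 105680585/60458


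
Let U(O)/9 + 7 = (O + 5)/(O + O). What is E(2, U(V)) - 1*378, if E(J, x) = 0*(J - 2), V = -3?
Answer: -378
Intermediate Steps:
U(O) = -63 + 9*(5 + O)/(2*O) (U(O) = -63 + 9*((O + 5)/(O + O)) = -63 + 9*((5 + O)/((2*O))) = -63 + 9*((5 + O)*(1/(2*O))) = -63 + 9*((5 + O)/(2*O)) = -63 + 9*(5 + O)/(2*O))
E(J, x) = 0 (E(J, x) = 0*(-2 + J) = 0)
E(2, U(V)) - 1*378 = 0 - 1*378 = 0 - 378 = -378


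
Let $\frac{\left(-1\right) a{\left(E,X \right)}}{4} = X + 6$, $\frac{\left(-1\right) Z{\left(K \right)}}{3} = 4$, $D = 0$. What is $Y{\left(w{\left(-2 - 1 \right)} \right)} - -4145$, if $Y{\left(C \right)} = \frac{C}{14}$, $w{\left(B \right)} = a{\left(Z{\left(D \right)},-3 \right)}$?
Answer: $\frac{29009}{7} \approx 4144.1$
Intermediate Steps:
$Z{\left(K \right)} = -12$ ($Z{\left(K \right)} = \left(-3\right) 4 = -12$)
$a{\left(E,X \right)} = -24 - 4 X$ ($a{\left(E,X \right)} = - 4 \left(X + 6\right) = - 4 \left(6 + X\right) = -24 - 4 X$)
$w{\left(B \right)} = -12$ ($w{\left(B \right)} = -24 - -12 = -24 + 12 = -12$)
$Y{\left(C \right)} = \frac{C}{14}$ ($Y{\left(C \right)} = C \frac{1}{14} = \frac{C}{14}$)
$Y{\left(w{\left(-2 - 1 \right)} \right)} - -4145 = \frac{1}{14} \left(-12\right) - -4145 = - \frac{6}{7} + 4145 = \frac{29009}{7}$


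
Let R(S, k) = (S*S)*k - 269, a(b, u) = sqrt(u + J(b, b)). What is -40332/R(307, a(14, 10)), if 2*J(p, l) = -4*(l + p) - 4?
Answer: 10849308/426378024409 + 15205002672*I*sqrt(3)/426378024409 ≈ 2.5445e-5 + 0.061766*I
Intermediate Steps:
J(p, l) = -2 - 2*l - 2*p (J(p, l) = (-4*(l + p) - 4)/2 = ((-4*l - 4*p) - 4)/2 = (-4 - 4*l - 4*p)/2 = -2 - 2*l - 2*p)
a(b, u) = sqrt(-2 + u - 4*b) (a(b, u) = sqrt(u + (-2 - 2*b - 2*b)) = sqrt(u + (-2 - 4*b)) = sqrt(-2 + u - 4*b))
R(S, k) = -269 + k*S**2 (R(S, k) = S**2*k - 269 = k*S**2 - 269 = -269 + k*S**2)
-40332/R(307, a(14, 10)) = -40332/(-269 + sqrt(-2 + 10 - 4*14)*307**2) = -40332/(-269 + sqrt(-2 + 10 - 56)*94249) = -40332/(-269 + sqrt(-48)*94249) = -40332/(-269 + (4*I*sqrt(3))*94249) = -40332/(-269 + 376996*I*sqrt(3))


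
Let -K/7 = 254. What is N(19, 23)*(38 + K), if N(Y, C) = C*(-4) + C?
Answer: 120060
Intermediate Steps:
K = -1778 (K = -7*254 = -1778)
N(Y, C) = -3*C (N(Y, C) = -4*C + C = -3*C)
N(19, 23)*(38 + K) = (-3*23)*(38 - 1778) = -69*(-1740) = 120060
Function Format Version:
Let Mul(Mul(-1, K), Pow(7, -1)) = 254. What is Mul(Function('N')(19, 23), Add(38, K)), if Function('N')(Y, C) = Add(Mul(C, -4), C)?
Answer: 120060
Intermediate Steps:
K = -1778 (K = Mul(-7, 254) = -1778)
Function('N')(Y, C) = Mul(-3, C) (Function('N')(Y, C) = Add(Mul(-4, C), C) = Mul(-3, C))
Mul(Function('N')(19, 23), Add(38, K)) = Mul(Mul(-3, 23), Add(38, -1778)) = Mul(-69, -1740) = 120060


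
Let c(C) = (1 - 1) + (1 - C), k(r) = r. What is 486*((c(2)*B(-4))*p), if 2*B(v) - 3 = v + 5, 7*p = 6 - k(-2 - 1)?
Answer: -8748/7 ≈ -1249.7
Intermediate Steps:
p = 9/7 (p = (6 - (-2 - 1))/7 = (6 - 1*(-3))/7 = (6 + 3)/7 = (1/7)*9 = 9/7 ≈ 1.2857)
B(v) = 4 + v/2 (B(v) = 3/2 + (v + 5)/2 = 3/2 + (5 + v)/2 = 3/2 + (5/2 + v/2) = 4 + v/2)
c(C) = 1 - C (c(C) = 0 + (1 - C) = 1 - C)
486*((c(2)*B(-4))*p) = 486*(((1 - 1*2)*(4 + (1/2)*(-4)))*(9/7)) = 486*(((1 - 2)*(4 - 2))*(9/7)) = 486*(-1*2*(9/7)) = 486*(-2*9/7) = 486*(-18/7) = -8748/7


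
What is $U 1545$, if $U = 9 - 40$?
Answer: $-47895$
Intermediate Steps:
$U = -31$ ($U = 9 - 40 = -31$)
$U 1545 = \left(-31\right) 1545 = -47895$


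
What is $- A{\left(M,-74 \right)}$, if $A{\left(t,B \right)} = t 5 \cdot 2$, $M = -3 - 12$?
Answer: $150$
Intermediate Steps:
$M = -15$ ($M = -3 - 12 = -15$)
$A{\left(t,B \right)} = 10 t$ ($A{\left(t,B \right)} = 5 t 2 = 10 t$)
$- A{\left(M,-74 \right)} = - 10 \left(-15\right) = \left(-1\right) \left(-150\right) = 150$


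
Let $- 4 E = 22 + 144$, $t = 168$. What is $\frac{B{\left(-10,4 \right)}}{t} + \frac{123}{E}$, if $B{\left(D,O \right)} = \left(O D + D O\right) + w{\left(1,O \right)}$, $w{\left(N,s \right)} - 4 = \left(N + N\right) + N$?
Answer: $- \frac{47387}{13944} \approx -3.3984$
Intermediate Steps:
$w{\left(N,s \right)} = 4 + 3 N$ ($w{\left(N,s \right)} = 4 + \left(\left(N + N\right) + N\right) = 4 + \left(2 N + N\right) = 4 + 3 N$)
$E = - \frac{83}{2}$ ($E = - \frac{22 + 144}{4} = \left(- \frac{1}{4}\right) 166 = - \frac{83}{2} \approx -41.5$)
$B{\left(D,O \right)} = 7 + 2 D O$ ($B{\left(D,O \right)} = \left(O D + D O\right) + \left(4 + 3 \cdot 1\right) = \left(D O + D O\right) + \left(4 + 3\right) = 2 D O + 7 = 7 + 2 D O$)
$\frac{B{\left(-10,4 \right)}}{t} + \frac{123}{E} = \frac{7 + 2 \left(-10\right) 4}{168} + \frac{123}{- \frac{83}{2}} = \left(7 - 80\right) \frac{1}{168} + 123 \left(- \frac{2}{83}\right) = \left(-73\right) \frac{1}{168} - \frac{246}{83} = - \frac{73}{168} - \frac{246}{83} = - \frac{47387}{13944}$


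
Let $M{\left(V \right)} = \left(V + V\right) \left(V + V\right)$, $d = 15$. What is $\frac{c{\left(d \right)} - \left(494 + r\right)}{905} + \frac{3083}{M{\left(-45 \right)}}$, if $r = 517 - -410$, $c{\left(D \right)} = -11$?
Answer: $- \frac{1761817}{1466100} \approx -1.2017$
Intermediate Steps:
$r = 927$ ($r = 517 + 410 = 927$)
$M{\left(V \right)} = 4 V^{2}$ ($M{\left(V \right)} = 2 V 2 V = 4 V^{2}$)
$\frac{c{\left(d \right)} - \left(494 + r\right)}{905} + \frac{3083}{M{\left(-45 \right)}} = \frac{-11 - \left(494 + 927\right)}{905} + \frac{3083}{4 \left(-45\right)^{2}} = \left(-11 - 1421\right) \frac{1}{905} + \frac{3083}{4 \cdot 2025} = \left(-11 - 1421\right) \frac{1}{905} + \frac{3083}{8100} = \left(-1432\right) \frac{1}{905} + 3083 \cdot \frac{1}{8100} = - \frac{1432}{905} + \frac{3083}{8100} = - \frac{1761817}{1466100}$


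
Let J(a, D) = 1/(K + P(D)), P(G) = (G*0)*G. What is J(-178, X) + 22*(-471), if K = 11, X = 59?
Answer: -113981/11 ≈ -10362.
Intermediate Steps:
P(G) = 0 (P(G) = 0*G = 0)
J(a, D) = 1/11 (J(a, D) = 1/(11 + 0) = 1/11)
J(-178, X) + 22*(-471) = 1/11 + 22*(-471) = 1/11 - 10362 = -113981/11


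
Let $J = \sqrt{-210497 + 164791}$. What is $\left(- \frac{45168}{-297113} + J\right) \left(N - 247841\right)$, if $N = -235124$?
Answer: $- \frac{21814563120}{297113} - 482965 i \sqrt{45706} \approx -73422.0 - 1.0325 \cdot 10^{8} i$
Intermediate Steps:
$J = i \sqrt{45706}$ ($J = \sqrt{-45706} = i \sqrt{45706} \approx 213.79 i$)
$\left(- \frac{45168}{-297113} + J\right) \left(N - 247841\right) = \left(- \frac{45168}{-297113} + i \sqrt{45706}\right) \left(-235124 - 247841\right) = \left(\left(-45168\right) \left(- \frac{1}{297113}\right) + i \sqrt{45706}\right) \left(-482965\right) = \left(\frac{45168}{297113} + i \sqrt{45706}\right) \left(-482965\right) = - \frac{21814563120}{297113} - 482965 i \sqrt{45706}$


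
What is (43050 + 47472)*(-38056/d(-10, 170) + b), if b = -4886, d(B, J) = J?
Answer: -39317144436/85 ≈ -4.6255e+8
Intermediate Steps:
(43050 + 47472)*(-38056/d(-10, 170) + b) = (43050 + 47472)*(-38056/170 - 4886) = 90522*(-38056*1/170 - 4886) = 90522*(-19028/85 - 4886) = 90522*(-434338/85) = -39317144436/85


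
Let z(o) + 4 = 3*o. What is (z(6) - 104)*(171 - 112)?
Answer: -5310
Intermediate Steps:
z(o) = -4 + 3*o
(z(6) - 104)*(171 - 112) = ((-4 + 3*6) - 104)*(171 - 112) = ((-4 + 18) - 104)*59 = (14 - 104)*59 = -90*59 = -5310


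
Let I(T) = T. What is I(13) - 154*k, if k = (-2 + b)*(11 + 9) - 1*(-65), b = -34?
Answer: 100883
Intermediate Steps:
k = -655 (k = (-2 - 34)*(11 + 9) - 1*(-65) = -36*20 + 65 = -720 + 65 = -655)
I(13) - 154*k = 13 - 154*(-655) = 13 + 100870 = 100883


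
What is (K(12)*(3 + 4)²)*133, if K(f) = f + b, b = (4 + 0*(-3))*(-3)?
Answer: 0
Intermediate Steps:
b = -12 (b = (4 + 0)*(-3) = 4*(-3) = -12)
K(f) = -12 + f (K(f) = f - 12 = -12 + f)
(K(12)*(3 + 4)²)*133 = ((-12 + 12)*(3 + 4)²)*133 = (0*7²)*133 = (0*49)*133 = 0*133 = 0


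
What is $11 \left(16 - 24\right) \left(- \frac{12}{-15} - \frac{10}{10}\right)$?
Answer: $\frac{88}{5} \approx 17.6$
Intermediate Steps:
$11 \left(16 - 24\right) \left(- \frac{12}{-15} - \frac{10}{10}\right) = 11 \left(16 - 24\right) \left(\left(-12\right) \left(- \frac{1}{15}\right) - 1\right) = 11 \left(- 8 \left(\frac{4}{5} - 1\right)\right) = 11 \left(\left(-8\right) \left(- \frac{1}{5}\right)\right) = 11 \cdot \frac{8}{5} = \frac{88}{5}$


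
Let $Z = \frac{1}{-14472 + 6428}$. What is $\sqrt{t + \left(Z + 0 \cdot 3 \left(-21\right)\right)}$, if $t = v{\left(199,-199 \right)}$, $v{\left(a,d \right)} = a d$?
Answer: $\frac{i \sqrt{640604944895}}{4022} \approx 199.0 i$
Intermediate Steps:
$Z = - \frac{1}{8044}$ ($Z = \frac{1}{-8044} = - \frac{1}{8044} \approx -0.00012432$)
$t = -39601$ ($t = 199 \left(-199\right) = -39601$)
$\sqrt{t + \left(Z + 0 \cdot 3 \left(-21\right)\right)} = \sqrt{-39601 - \left(\frac{1}{8044} - 0 \cdot 3 \left(-21\right)\right)} = \sqrt{-39601 + \left(- \frac{1}{8044} + 0 \left(-21\right)\right)} = \sqrt{-39601 + \left(- \frac{1}{8044} + 0\right)} = \sqrt{-39601 - \frac{1}{8044}} = \sqrt{- \frac{318550445}{8044}} = \frac{i \sqrt{640604944895}}{4022}$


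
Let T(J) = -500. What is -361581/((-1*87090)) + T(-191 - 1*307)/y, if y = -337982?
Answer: 20375235757/4905808730 ≈ 4.1533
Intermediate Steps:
-361581/((-1*87090)) + T(-191 - 1*307)/y = -361581/((-1*87090)) - 500/(-337982) = -361581/(-87090) - 500*(-1/337982) = -361581*(-1/87090) + 250/168991 = 120527/29030 + 250/168991 = 20375235757/4905808730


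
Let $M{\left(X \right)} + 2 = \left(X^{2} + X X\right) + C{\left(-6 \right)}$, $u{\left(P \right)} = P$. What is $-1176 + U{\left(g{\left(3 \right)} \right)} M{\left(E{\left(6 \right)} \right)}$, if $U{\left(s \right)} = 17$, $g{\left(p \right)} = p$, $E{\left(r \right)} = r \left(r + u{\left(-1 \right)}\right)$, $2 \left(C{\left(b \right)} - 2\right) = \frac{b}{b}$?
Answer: $\frac{58865}{2} \approx 29433.0$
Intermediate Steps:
$C{\left(b \right)} = \frac{5}{2}$ ($C{\left(b \right)} = 2 + \frac{b \frac{1}{b}}{2} = 2 + \frac{1}{2} \cdot 1 = 2 + \frac{1}{2} = \frac{5}{2}$)
$E{\left(r \right)} = r \left(-1 + r\right)$ ($E{\left(r \right)} = r \left(r - 1\right) = r \left(-1 + r\right)$)
$M{\left(X \right)} = \frac{1}{2} + 2 X^{2}$ ($M{\left(X \right)} = -2 + \left(\left(X^{2} + X X\right) + \frac{5}{2}\right) = -2 + \left(\left(X^{2} + X^{2}\right) + \frac{5}{2}\right) = -2 + \left(2 X^{2} + \frac{5}{2}\right) = -2 + \left(\frac{5}{2} + 2 X^{2}\right) = \frac{1}{2} + 2 X^{2}$)
$-1176 + U{\left(g{\left(3 \right)} \right)} M{\left(E{\left(6 \right)} \right)} = -1176 + 17 \left(\frac{1}{2} + 2 \left(6 \left(-1 + 6\right)\right)^{2}\right) = -1176 + 17 \left(\frac{1}{2} + 2 \left(6 \cdot 5\right)^{2}\right) = -1176 + 17 \left(\frac{1}{2} + 2 \cdot 30^{2}\right) = -1176 + 17 \left(\frac{1}{2} + 2 \cdot 900\right) = -1176 + 17 \left(\frac{1}{2} + 1800\right) = -1176 + 17 \cdot \frac{3601}{2} = -1176 + \frac{61217}{2} = \frac{58865}{2}$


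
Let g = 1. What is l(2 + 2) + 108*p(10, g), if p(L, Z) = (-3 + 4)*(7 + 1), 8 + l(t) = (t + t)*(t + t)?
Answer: 920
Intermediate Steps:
l(t) = -8 + 4*t² (l(t) = -8 + (t + t)*(t + t) = -8 + (2*t)*(2*t) = -8 + 4*t²)
p(L, Z) = 8 (p(L, Z) = 1*8 = 8)
l(2 + 2) + 108*p(10, g) = (-8 + 4*(2 + 2)²) + 108*8 = (-8 + 4*4²) + 864 = (-8 + 4*16) + 864 = (-8 + 64) + 864 = 56 + 864 = 920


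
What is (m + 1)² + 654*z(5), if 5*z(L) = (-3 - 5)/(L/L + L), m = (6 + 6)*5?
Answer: 17733/5 ≈ 3546.6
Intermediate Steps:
m = 60 (m = 12*5 = 60)
z(L) = -8/(5*(1 + L)) (z(L) = ((-3 - 5)/(L/L + L))/5 = (-8/(1 + L))/5 = -8/(5*(1 + L)))
(m + 1)² + 654*z(5) = (60 + 1)² + 654*(-8/(5 + 5*5)) = 61² + 654*(-8/(5 + 25)) = 3721 + 654*(-8/30) = 3721 + 654*(-8*1/30) = 3721 + 654*(-4/15) = 3721 - 872/5 = 17733/5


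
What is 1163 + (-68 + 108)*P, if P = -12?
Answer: 683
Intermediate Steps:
1163 + (-68 + 108)*P = 1163 + (-68 + 108)*(-12) = 1163 + 40*(-12) = 1163 - 480 = 683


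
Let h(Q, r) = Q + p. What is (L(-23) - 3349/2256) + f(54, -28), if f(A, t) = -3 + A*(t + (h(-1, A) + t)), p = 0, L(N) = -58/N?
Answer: -159813107/51888 ≈ -3080.0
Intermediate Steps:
h(Q, r) = Q (h(Q, r) = Q + 0 = Q)
f(A, t) = -3 + A*(-1 + 2*t) (f(A, t) = -3 + A*(t + (-1 + t)) = -3 + A*(-1 + 2*t))
(L(-23) - 3349/2256) + f(54, -28) = (-58/(-23) - 3349/2256) + (-3 - 1*54 + 2*54*(-28)) = (-58*(-1/23) - 3349*1/2256) + (-3 - 54 - 3024) = (58/23 - 3349/2256) - 3081 = 53821/51888 - 3081 = -159813107/51888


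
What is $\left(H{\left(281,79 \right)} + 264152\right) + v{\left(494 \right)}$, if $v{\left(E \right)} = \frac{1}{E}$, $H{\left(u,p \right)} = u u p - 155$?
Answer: $\frac{3211946505}{494} \approx 6.5019 \cdot 10^{6}$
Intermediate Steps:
$H{\left(u,p \right)} = -155 + p u^{2}$ ($H{\left(u,p \right)} = u^{2} p - 155 = p u^{2} - 155 = -155 + p u^{2}$)
$\left(H{\left(281,79 \right)} + 264152\right) + v{\left(494 \right)} = \left(\left(-155 + 79 \cdot 281^{2}\right) + 264152\right) + \frac{1}{494} = \left(\left(-155 + 79 \cdot 78961\right) + 264152\right) + \frac{1}{494} = \left(\left(-155 + 6237919\right) + 264152\right) + \frac{1}{494} = \left(6237764 + 264152\right) + \frac{1}{494} = 6501916 + \frac{1}{494} = \frac{3211946505}{494}$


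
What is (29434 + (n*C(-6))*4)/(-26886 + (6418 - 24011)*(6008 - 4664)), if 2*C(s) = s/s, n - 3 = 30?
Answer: -14750/11835939 ≈ -0.0012462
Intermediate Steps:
n = 33 (n = 3 + 30 = 33)
C(s) = ½ (C(s) = (s/s)/2 = (½)*1 = ½)
(29434 + (n*C(-6))*4)/(-26886 + (6418 - 24011)*(6008 - 4664)) = (29434 + (33*(½))*4)/(-26886 + (6418 - 24011)*(6008 - 4664)) = (29434 + (33/2)*4)/(-26886 - 17593*1344) = (29434 + 66)/(-26886 - 23644992) = 29500/(-23671878) = 29500*(-1/23671878) = -14750/11835939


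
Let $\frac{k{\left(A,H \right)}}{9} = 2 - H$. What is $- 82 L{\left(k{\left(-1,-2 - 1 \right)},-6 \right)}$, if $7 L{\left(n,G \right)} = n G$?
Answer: $\frac{22140}{7} \approx 3162.9$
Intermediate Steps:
$k{\left(A,H \right)} = 18 - 9 H$ ($k{\left(A,H \right)} = 9 \left(2 - H\right) = 18 - 9 H$)
$L{\left(n,G \right)} = \frac{G n}{7}$ ($L{\left(n,G \right)} = \frac{n G}{7} = \frac{G n}{7}$)
$- 82 L{\left(k{\left(-1,-2 - 1 \right)},-6 \right)} = - 82 \cdot \frac{1}{7} \left(-6\right) \left(18 - 9 \left(-2 - 1\right)\right) = - 82 \cdot \frac{1}{7} \left(-6\right) \left(18 - -27\right) = - 82 \cdot \frac{1}{7} \left(-6\right) \left(18 + 27\right) = - 82 \cdot \frac{1}{7} \left(-6\right) 45 = \left(-82\right) \left(- \frac{270}{7}\right) = \frac{22140}{7}$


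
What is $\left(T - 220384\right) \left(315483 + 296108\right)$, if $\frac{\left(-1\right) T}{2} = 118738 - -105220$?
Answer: $-408726265300$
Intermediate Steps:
$T = -447916$ ($T = - 2 \left(118738 - -105220\right) = - 2 \left(118738 + 105220\right) = \left(-2\right) 223958 = -447916$)
$\left(T - 220384\right) \left(315483 + 296108\right) = \left(-447916 - 220384\right) \left(315483 + 296108\right) = \left(-668300\right) 611591 = -408726265300$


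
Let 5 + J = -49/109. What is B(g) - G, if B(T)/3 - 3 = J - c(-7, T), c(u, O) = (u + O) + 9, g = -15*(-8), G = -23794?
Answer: 2552851/109 ≈ 23421.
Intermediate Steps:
J = -594/109 (J = -5 - 49/109 = -594/109 ≈ -5.4495)
g = 120
c(u, O) = 9 + O + u (c(u, O) = (O + u) + 9 = 9 + O + u)
B(T) = -1455/109 - 3*T (B(T) = 9 + 3*(-594/109 - (9 + T - 7)) = 9 + 3*(-594/109 - (2 + T)) = 9 + 3*(-594/109 + (-2 - T)) = 9 + 3*(-812/109 - T) = 9 + (-2436/109 - 3*T) = -1455/109 - 3*T)
B(g) - G = (-1455/109 - 3*120) - 1*(-23794) = (-1455/109 - 360) + 23794 = -40695/109 + 23794 = 2552851/109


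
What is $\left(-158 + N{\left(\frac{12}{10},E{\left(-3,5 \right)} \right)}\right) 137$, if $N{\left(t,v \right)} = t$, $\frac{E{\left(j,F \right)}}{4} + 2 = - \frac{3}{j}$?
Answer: $- \frac{107408}{5} \approx -21482.0$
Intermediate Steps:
$E{\left(j,F \right)} = -8 - \frac{12}{j}$ ($E{\left(j,F \right)} = -8 + 4 \left(- \frac{3}{j}\right) = -8 - \frac{12}{j}$)
$\left(-158 + N{\left(\frac{12}{10},E{\left(-3,5 \right)} \right)}\right) 137 = \left(-158 + \frac{12}{10}\right) 137 = \left(-158 + 12 \cdot \frac{1}{10}\right) 137 = \left(-158 + \frac{6}{5}\right) 137 = \left(- \frac{784}{5}\right) 137 = - \frac{107408}{5}$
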